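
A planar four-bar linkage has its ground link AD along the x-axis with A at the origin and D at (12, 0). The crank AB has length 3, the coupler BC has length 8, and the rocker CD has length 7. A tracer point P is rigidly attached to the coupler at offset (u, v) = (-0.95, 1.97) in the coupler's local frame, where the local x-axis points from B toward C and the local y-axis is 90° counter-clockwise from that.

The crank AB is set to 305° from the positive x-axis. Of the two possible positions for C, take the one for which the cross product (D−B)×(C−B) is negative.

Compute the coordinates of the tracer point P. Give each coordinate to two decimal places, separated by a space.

A=(0,0), D=(12.00,0)
B = A + 3.00·(cos305°, sin305°) = (1.7207, -2.4575)
|BD| = 10.5689
circle(B,8.00) ∩ circle(D,7.00): a=5.9941, h=5.2982
  candidates: C₊=(6.3186,4.0893) cross=55.996; C₋=(8.7825,-6.2167) cross=-55.996
  mode - wants cross < 0 → take C=(8.7825,-6.2167) (cross=-55.996)
ex = (C−B)/|BC| = (0.8827,-0.4699); ey = (0.4699,0.8827)
P = B + -0.95·ex + 1.97·ey = (1.8079,-0.2721)

1.81 -0.27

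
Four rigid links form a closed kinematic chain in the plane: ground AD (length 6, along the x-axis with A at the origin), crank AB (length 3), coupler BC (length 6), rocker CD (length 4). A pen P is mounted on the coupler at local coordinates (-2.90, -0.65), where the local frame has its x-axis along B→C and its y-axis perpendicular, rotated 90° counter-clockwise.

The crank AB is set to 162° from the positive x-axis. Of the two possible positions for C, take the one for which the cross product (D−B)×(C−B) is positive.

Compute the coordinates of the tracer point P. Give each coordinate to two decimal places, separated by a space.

-5.47 -0.49

A=(0,0), D=(6.00,0)
B = A + 3.00·(cos162°, sin162°) = (-2.8532, 0.9271)
|BD| = 8.9016
circle(B,6.00) ∩ circle(D,4.00): a=5.5742, h=2.2200
  candidates: C₊=(2.9219,2.5545) cross=19.762; C₋=(2.4595,-1.8614) cross=-19.762
  mode + wants cross > 0 → take C=(2.9219,2.5545) (cross=19.762)
ex = (C−B)/|BC| = (0.9625,0.2712); ey = (-0.2712,0.9625)
P = B + -2.90·ex + -0.65·ey = (-5.4682,-0.4852)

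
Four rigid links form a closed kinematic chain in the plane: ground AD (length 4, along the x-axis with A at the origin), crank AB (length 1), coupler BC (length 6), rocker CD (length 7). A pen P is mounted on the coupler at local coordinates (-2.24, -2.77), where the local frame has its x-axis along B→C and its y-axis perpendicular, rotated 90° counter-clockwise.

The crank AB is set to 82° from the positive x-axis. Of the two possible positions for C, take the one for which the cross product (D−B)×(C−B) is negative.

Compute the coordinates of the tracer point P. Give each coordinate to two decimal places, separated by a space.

A=(0,0), D=(4.00,0)
B = A + 1.00·(cos82°, sin82°) = (0.1392, 0.9903)
|BD| = 3.9858
circle(B,6.00) ∩ circle(D,7.00): a=0.3621, h=5.9891
  candidates: C₊=(1.9779,6.7016) cross=23.871; C₋=(-0.9980,-4.9010) cross=-23.871
  mode - wants cross < 0 → take C=(-0.9980,-4.9010) (cross=-23.871)
ex = (C−B)/|BC| = (-0.1895,-0.9819); ey = (0.9819,-0.1895)
P = B + -2.24·ex + -2.77·ey = (-2.1561,3.7147)

-2.16 3.71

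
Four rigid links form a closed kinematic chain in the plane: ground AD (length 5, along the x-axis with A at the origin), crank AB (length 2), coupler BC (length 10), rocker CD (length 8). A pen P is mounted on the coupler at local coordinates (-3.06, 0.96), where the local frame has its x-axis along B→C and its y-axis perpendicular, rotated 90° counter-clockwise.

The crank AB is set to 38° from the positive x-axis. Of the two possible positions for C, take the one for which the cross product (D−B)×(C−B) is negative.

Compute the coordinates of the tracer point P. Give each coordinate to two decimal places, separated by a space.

A=(0,0), D=(5.00,0)
B = A + 2.00·(cos38°, sin38°) = (1.5760, 1.2313)
|BD| = 3.6387
circle(B,10.00) ∩ circle(D,8.00): a=6.7662, h=7.3633
  candidates: C₊=(10.4348,5.8705) cross=26.793; C₋=(5.4513,-7.9873) cross=-26.793
  mode - wants cross < 0 → take C=(5.4513,-7.9873) (cross=-26.793)
ex = (C−B)/|BC| = (0.3875,-0.9219); ey = (0.9219,0.3875)
P = B + -3.06·ex + 0.96·ey = (1.2752,4.4242)

1.28 4.42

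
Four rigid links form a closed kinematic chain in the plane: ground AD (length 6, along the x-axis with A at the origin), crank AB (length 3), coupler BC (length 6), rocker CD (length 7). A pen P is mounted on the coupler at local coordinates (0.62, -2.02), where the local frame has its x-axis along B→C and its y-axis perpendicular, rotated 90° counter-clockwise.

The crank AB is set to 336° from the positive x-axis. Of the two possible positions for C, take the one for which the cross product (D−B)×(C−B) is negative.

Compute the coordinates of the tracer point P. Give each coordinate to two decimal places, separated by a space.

A=(0,0), D=(6.00,0)
B = A + 3.00·(cos336°, sin336°) = (2.7406, -1.2202)
|BD| = 3.4803
circle(B,6.00) ∩ circle(D,7.00): a=-0.1275, h=5.9986
  candidates: C₊=(0.5180,4.3529) cross=20.877; C₋=(4.7244,-6.8828) cross=-20.877
  mode - wants cross < 0 → take C=(4.7244,-6.8828) (cross=-20.877)
ex = (C−B)/|BC| = (0.3306,-0.9438); ey = (0.9438,0.3306)
P = B + 0.62·ex + -2.02·ey = (1.0392,-2.4732)

1.04 -2.47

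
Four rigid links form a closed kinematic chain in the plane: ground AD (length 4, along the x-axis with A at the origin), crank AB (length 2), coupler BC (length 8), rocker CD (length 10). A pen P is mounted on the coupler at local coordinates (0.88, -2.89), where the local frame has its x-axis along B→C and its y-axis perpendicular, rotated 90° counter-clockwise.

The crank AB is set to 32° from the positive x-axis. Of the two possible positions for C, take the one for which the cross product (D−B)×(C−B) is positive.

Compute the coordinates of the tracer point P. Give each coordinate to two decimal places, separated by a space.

4.04 2.96

A=(0,0), D=(4.00,0)
B = A + 2.00·(cos32°, sin32°) = (1.6961, 1.0598)
|BD| = 2.5360
circle(B,8.00) ∩ circle(D,10.00): a=-5.8298, h=5.4784
  candidates: C₊=(-1.3107,8.4733) cross=13.893; C₋=(-5.8898,-1.4808) cross=-13.893
  mode + wants cross > 0 → take C=(-1.3107,8.4733) (cross=13.893)
ex = (C−B)/|BC| = (-0.3758,0.9267); ey = (-0.9267,-0.3758)
P = B + 0.88·ex + -2.89·ey = (4.0435,2.9615)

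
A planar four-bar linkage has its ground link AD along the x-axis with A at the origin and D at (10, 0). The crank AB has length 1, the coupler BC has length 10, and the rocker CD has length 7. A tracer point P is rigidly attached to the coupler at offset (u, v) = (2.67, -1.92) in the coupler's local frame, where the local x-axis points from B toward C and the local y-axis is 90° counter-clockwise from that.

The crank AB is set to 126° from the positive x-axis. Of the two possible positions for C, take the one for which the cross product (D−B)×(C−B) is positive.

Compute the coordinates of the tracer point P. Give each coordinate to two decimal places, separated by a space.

A=(0,0), D=(10.00,0)
B = A + 1.00·(cos126°, sin126°) = (-0.5878, 0.8090)
|BD| = 10.6186
circle(B,10.00) ∩ circle(D,7.00): a=7.7108, h=6.3674
  candidates: C₊=(7.5857,6.5705) cross=67.614; C₋=(6.6154,-6.1274) cross=-67.614
  mode + wants cross > 0 → take C=(7.5857,6.5705) (cross=67.614)
ex = (C−B)/|BC| = (0.8173,0.5761); ey = (-0.5761,0.8173)
P = B + 2.67·ex + -1.92·ey = (2.7007,0.7780)

2.70 0.78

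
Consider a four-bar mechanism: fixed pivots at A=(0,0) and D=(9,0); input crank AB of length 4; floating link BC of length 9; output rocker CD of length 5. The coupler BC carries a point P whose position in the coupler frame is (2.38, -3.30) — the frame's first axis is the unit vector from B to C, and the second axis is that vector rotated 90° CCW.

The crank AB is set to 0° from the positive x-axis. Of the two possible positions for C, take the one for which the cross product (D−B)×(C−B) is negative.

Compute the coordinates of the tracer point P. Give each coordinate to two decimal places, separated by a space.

A=(0,0), D=(9.00,0)
B = A + 4.00·(cos0°, sin0°) = (4.0000, 0.0000)
|BD| = 5.0000
circle(B,9.00) ∩ circle(D,5.00): a=8.1000, h=3.9230
  candidates: C₊=(12.1000,3.9230) cross=19.615; C₋=(12.1000,-3.9230) cross=-19.615
  mode - wants cross < 0 → take C=(12.1000,-3.9230) (cross=-19.615)
ex = (C−B)/|BC| = (0.9000,-0.4359); ey = (0.4359,0.9000)
P = B + 2.38·ex + -3.30·ey = (4.7036,-4.0074)

4.70 -4.01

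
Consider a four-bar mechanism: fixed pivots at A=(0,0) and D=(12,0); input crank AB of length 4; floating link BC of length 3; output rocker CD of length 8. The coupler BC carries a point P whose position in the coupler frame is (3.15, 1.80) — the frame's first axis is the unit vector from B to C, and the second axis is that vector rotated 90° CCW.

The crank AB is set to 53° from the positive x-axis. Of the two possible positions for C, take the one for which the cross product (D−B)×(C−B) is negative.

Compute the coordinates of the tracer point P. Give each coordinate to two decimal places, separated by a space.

5.62 1.52

A=(0,0), D=(12.00,0)
B = A + 4.00·(cos53°, sin53°) = (2.4073, 3.1945)
|BD| = 10.1107
circle(B,3.00) ∩ circle(D,8.00): a=2.3354, h=1.8830
  candidates: C₊=(5.2180,4.2432) cross=19.038; C₋=(4.0281,0.6701) cross=-19.038
  mode - wants cross < 0 → take C=(4.0281,0.6701) (cross=-19.038)
ex = (C−B)/|BC| = (0.5403,-0.8415); ey = (0.8415,0.5403)
P = B + 3.15·ex + 1.80·ey = (5.6238,1.5164)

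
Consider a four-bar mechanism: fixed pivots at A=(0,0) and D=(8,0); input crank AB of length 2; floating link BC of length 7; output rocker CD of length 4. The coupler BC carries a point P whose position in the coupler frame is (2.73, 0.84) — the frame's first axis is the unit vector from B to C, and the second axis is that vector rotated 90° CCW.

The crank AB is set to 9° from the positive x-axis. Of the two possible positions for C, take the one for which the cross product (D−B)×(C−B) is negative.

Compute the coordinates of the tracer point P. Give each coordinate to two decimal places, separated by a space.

4.65 -0.69

A=(0,0), D=(8.00,0)
B = A + 2.00·(cos9°, sin9°) = (1.9754, 0.3129)
|BD| = 6.0327
circle(B,7.00) ∩ circle(D,4.00): a=5.7514, h=3.9901
  candidates: C₊=(7.9260,3.9993) cross=24.071; C₋=(7.5121,-3.9701) cross=-24.071
  mode - wants cross < 0 → take C=(7.5121,-3.9701) (cross=-24.071)
ex = (C−B)/|BC| = (0.7910,-0.6119); ey = (0.6119,0.7910)
P = B + 2.73·ex + 0.84·ey = (4.6487,-0.6931)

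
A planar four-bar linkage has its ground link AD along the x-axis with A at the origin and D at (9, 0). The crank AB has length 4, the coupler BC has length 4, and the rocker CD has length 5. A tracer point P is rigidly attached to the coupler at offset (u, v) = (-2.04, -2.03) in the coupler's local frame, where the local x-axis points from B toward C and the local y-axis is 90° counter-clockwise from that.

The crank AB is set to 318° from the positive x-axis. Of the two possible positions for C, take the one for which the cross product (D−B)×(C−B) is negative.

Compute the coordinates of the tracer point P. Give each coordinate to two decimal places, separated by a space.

A=(0,0), D=(9.00,0)
B = A + 4.00·(cos318°, sin318°) = (2.9726, -2.6765)
|BD| = 6.5950
circle(B,4.00) ∩ circle(D,5.00): a=2.6151, h=3.0267
  candidates: C₊=(4.1343,1.1511) cross=19.961; C₋=(6.5910,-4.3814) cross=-19.961
  mode - wants cross < 0 → take C=(6.5910,-4.3814) (cross=-19.961)
ex = (C−B)/|BC| = (0.9046,-0.4262); ey = (0.4262,0.9046)
P = B + -2.04·ex + -2.03·ey = (0.2619,-3.6434)

0.26 -3.64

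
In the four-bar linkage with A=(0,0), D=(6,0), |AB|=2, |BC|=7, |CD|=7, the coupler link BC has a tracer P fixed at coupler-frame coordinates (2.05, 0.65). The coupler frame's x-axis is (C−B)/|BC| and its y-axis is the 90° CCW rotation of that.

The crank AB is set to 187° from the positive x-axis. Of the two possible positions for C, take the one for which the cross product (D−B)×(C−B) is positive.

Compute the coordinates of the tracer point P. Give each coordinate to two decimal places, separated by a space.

A=(0,0), D=(6.00,0)
B = A + 2.00·(cos187°, sin187°) = (-1.9851, -0.2437)
|BD| = 7.9888
circle(B,7.00) ∩ circle(D,7.00): a=3.9944, h=5.7485
  candidates: C₊=(1.8321,5.6239) cross=45.923; C₋=(2.1828,-5.8676) cross=-45.923
  mode + wants cross > 0 → take C=(1.8321,5.6239) (cross=45.923)
ex = (C−B)/|BC| = (0.5453,0.8382); ey = (-0.8382,0.5453)
P = B + 2.05·ex + 0.65·ey = (-1.4121,1.8291)

-1.41 1.83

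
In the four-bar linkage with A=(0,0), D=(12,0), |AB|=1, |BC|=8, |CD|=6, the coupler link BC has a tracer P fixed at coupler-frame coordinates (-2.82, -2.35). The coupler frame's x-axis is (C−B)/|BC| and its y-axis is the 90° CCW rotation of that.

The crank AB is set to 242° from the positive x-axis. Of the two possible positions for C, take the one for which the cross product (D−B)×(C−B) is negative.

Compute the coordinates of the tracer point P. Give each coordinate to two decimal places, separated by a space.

A=(0,0), D=(12.00,0)
B = A + 1.00·(cos242°, sin242°) = (-0.4695, -0.8829)
|BD| = 12.5007
circle(B,8.00) ∩ circle(D,6.00): a=7.3703, h=3.1111
  candidates: C₊=(6.6627,2.7410) cross=38.891; C₋=(7.1021,-3.4657) cross=-38.891
  mode - wants cross < 0 → take C=(7.1021,-3.4657) (cross=-38.891)
ex = (C−B)/|BC| = (0.9465,-0.3228); ey = (0.3228,0.9465)
P = B + -2.82·ex + -2.35·ey = (-3.8971,-2.1967)

-3.90 -2.20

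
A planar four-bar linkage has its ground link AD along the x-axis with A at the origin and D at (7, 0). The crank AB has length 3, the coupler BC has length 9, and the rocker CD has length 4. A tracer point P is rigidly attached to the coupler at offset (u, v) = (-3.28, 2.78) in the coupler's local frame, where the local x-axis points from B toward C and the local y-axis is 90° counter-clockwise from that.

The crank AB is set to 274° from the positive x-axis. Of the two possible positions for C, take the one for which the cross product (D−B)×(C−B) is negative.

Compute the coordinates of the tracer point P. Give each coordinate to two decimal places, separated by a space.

A=(0,0), D=(7.00,0)
B = A + 3.00·(cos274°, sin274°) = (0.2093, -2.9927)
|BD| = 7.4209
circle(B,9.00) ∩ circle(D,4.00): a=8.0900, h=3.9437
  candidates: C₊=(6.0218,3.8786) cross=29.266; C₋=(9.2026,-3.3389) cross=-29.266
  mode - wants cross < 0 → take C=(9.2026,-3.3389) (cross=-29.266)
ex = (C−B)/|BC| = (0.9993,-0.0385); ey = (0.0385,0.9993)
P = B + -3.28·ex + 2.78·ey = (-2.9614,-0.0886)

-2.96 -0.09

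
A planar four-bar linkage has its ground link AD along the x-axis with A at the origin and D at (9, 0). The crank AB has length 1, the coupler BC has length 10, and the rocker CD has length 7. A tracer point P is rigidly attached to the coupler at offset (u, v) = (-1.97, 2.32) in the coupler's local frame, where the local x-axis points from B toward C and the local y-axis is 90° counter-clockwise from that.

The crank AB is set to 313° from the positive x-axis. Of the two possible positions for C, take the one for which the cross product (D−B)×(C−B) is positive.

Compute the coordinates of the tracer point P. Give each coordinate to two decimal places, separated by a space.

-2.36 -0.68

A=(0,0), D=(9.00,0)
B = A + 1.00·(cos313°, sin313°) = (0.6820, -0.7314)
|BD| = 8.3501
circle(B,10.00) ∩ circle(D,7.00): a=7.2289, h=6.9096
  candidates: C₊=(7.2779,6.7849) cross=57.696; C₋=(8.4883,-6.9813) cross=-57.696
  mode + wants cross > 0 → take C=(7.2779,6.7849) (cross=57.696)
ex = (C−B)/|BC| = (0.6596,0.7516); ey = (-0.7516,0.6596)
P = B + -1.97·ex + 2.32·ey = (-2.3612,-0.6818)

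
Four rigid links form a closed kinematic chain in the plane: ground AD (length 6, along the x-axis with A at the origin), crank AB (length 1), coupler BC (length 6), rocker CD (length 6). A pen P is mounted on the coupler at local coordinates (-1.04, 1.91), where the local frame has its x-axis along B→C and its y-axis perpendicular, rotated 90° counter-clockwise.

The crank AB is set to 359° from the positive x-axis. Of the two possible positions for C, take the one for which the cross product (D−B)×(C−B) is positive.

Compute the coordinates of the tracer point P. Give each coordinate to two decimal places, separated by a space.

-1.17 -0.17

A=(0,0), D=(6.00,0)
B = A + 1.00·(cos359°, sin359°) = (0.9998, -0.0175)
|BD| = 5.0002
circle(B,6.00) ∩ circle(D,6.00): a=2.5001, h=5.4543
  candidates: C₊=(3.4809,5.4456) cross=27.273; C₋=(3.5190,-5.4630) cross=-27.273
  mode + wants cross > 0 → take C=(3.4809,5.4456) (cross=27.273)
ex = (C−B)/|BC| = (0.4135,0.9105); ey = (-0.9105,0.4135)
P = B + -1.04·ex + 1.91·ey = (-1.1693,-0.1746)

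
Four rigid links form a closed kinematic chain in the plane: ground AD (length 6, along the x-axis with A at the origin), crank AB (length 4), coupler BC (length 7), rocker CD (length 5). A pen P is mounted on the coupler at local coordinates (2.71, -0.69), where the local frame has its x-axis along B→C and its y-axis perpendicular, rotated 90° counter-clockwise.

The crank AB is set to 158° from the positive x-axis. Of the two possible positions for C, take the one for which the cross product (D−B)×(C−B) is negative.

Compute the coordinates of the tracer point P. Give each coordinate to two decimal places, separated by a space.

A=(0,0), D=(6.00,0)
B = A + 4.00·(cos158°, sin158°) = (-3.7087, 1.4984)
|BD| = 9.8237
circle(B,7.00) ∩ circle(D,5.00): a=6.1334, h=3.3737
  candidates: C₊=(2.8675,3.8971) cross=33.142; C₋=(1.8383,-2.7713) cross=-33.142
  mode - wants cross < 0 → take C=(1.8383,-2.7713) (cross=-33.142)
ex = (C−B)/|BC| = (0.7924,-0.6100); ey = (0.6100,0.7924)
P = B + 2.71·ex + -0.69·ey = (-1.9821,-0.7013)

-1.98 -0.70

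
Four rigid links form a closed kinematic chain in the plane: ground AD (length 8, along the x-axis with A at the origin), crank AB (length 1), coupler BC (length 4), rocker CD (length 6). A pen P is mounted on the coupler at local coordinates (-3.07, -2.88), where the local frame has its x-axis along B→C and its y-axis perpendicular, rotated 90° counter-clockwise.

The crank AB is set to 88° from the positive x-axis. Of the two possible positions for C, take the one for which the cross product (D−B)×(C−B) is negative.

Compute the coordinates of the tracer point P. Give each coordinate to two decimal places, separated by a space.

-4.11 1.74

A=(0,0), D=(8.00,0)
B = A + 1.00·(cos88°, sin88°) = (0.0349, 0.9994)
|BD| = 8.0276
circle(B,4.00) ∩ circle(D,6.00): a=2.7681, h=2.8875
  candidates: C₊=(3.1409,3.5198) cross=23.180; C₋=(2.4219,-2.2103) cross=-23.180
  mode - wants cross < 0 → take C=(2.4219,-2.2103) (cross=-23.180)
ex = (C−B)/|BC| = (0.5968,-0.8024); ey = (0.8024,0.5968)
P = B + -3.07·ex + -2.88·ey = (-4.1081,1.7441)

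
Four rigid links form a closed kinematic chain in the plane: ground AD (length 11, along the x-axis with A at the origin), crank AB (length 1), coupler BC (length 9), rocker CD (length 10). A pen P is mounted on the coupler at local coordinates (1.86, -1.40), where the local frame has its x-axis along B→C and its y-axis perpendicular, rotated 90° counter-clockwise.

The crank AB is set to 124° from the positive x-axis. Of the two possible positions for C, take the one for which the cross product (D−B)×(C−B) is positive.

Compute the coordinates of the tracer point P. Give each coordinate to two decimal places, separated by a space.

1.69 1.45

A=(0,0), D=(11.00,0)
B = A + 1.00·(cos124°, sin124°) = (-0.5592, 0.8290)
|BD| = 11.5889
circle(B,9.00) ∩ circle(D,10.00): a=4.9747, h=7.5002
  candidates: C₊=(4.9393,7.9541) cross=86.919; C₋=(3.8662,-7.0078) cross=-86.919
  mode + wants cross > 0 → take C=(4.9393,7.9541) (cross=86.919)
ex = (C−B)/|BC| = (0.6109,0.7917); ey = (-0.7917,0.6109)
P = B + 1.86·ex + -1.40·ey = (1.6855,1.4462)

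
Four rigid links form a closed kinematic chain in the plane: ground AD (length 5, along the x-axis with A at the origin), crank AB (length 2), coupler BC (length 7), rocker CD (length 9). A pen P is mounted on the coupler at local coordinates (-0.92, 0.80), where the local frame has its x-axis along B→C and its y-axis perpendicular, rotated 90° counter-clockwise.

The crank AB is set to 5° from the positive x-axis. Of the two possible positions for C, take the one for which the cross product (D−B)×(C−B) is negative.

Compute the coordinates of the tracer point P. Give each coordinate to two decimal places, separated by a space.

3.18 0.44

A=(0,0), D=(5.00,0)
B = A + 2.00·(cos5°, sin5°) = (1.9924, 0.1743)
|BD| = 3.0127
circle(B,7.00) ∩ circle(D,9.00): a=-3.8046, h=5.8758
  candidates: C₊=(-1.4659,6.2604) cross=17.702; C₋=(-2.1458,-5.4715) cross=-17.702
  mode - wants cross < 0 → take C=(-2.1458,-5.4715) (cross=-17.702)
ex = (C−B)/|BC| = (-0.5912,-0.8065); ey = (0.8065,-0.5912)
P = B + -0.92·ex + 0.80·ey = (3.1815,0.4434)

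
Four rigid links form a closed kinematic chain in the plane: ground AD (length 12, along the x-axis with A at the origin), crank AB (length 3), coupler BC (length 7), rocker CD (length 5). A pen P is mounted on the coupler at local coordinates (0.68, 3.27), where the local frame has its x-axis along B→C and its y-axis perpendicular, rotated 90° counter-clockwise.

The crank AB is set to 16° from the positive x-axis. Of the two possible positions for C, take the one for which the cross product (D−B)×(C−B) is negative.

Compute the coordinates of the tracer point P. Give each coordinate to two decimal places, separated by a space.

A=(0,0), D=(12.00,0)
B = A + 3.00·(cos16°, sin16°) = (2.8838, 0.8269)
|BD| = 9.1536
circle(B,7.00) ∩ circle(D,5.00): a=5.8878, h=3.7860
  candidates: C₊=(9.0895,4.0656) cross=34.656; C₋=(8.4055,-3.4755) cross=-34.656
  mode - wants cross < 0 → take C=(8.4055,-3.4755) (cross=-34.656)
ex = (C−B)/|BC| = (0.7888,-0.6146); ey = (0.6146,0.7888)
P = B + 0.68·ex + 3.27·ey = (5.4300,2.9884)

5.43 2.99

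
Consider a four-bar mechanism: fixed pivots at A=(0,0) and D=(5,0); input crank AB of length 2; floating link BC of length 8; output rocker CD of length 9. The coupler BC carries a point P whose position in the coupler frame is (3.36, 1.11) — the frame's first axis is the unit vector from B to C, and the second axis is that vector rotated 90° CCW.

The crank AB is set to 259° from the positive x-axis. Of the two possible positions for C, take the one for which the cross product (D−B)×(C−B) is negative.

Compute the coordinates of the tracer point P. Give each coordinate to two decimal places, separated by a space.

A=(0,0), D=(5.00,0)
B = A + 2.00·(cos259°, sin259°) = (-0.3816, -1.9633)
|BD| = 5.7285
circle(B,8.00) ∩ circle(D,9.00): a=1.3805, h=7.8800
  candidates: C₊=(-1.7853,5.9126) cross=45.141; C₋=(3.6158,-8.8929) cross=-45.141
  mode - wants cross < 0 → take C=(3.6158,-8.8929) (cross=-45.141)
ex = (C−B)/|BC| = (0.4997,-0.8662); ey = (0.8662,0.4997)
P = B + 3.36·ex + 1.11·ey = (2.2588,-4.3191)

2.26 -4.32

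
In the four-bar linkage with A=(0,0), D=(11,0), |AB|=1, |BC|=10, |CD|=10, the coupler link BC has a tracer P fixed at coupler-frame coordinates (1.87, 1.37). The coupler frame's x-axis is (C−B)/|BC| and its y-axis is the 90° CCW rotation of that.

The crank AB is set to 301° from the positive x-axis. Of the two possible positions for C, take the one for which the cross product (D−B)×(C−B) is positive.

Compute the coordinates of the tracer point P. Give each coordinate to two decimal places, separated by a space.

A=(0,0), D=(11.00,0)
B = A + 1.00·(cos301°, sin301°) = (0.5150, -0.8572)
|BD| = 10.5199
circle(B,10.00) ∩ circle(D,10.00): a=5.2600, h=8.5049
  candidates: C₊=(5.0645,8.0480) cross=89.471; C₋=(6.4505,-8.9052) cross=-89.471
  mode + wants cross > 0 → take C=(5.0645,8.0480) (cross=89.471)
ex = (C−B)/|BC| = (0.4550,0.8905); ey = (-0.8905,0.4550)
P = B + 1.87·ex + 1.37·ey = (0.1458,1.4314)

0.15 1.43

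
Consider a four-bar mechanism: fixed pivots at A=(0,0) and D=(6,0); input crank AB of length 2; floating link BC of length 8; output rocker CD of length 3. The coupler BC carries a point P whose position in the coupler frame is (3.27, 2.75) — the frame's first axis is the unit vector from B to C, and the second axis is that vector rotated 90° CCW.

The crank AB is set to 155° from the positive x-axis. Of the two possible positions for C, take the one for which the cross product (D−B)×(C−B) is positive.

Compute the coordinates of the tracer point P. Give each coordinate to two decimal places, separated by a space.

A=(0,0), D=(6.00,0)
B = A + 2.00·(cos155°, sin155°) = (-1.8126, 0.8452)
|BD| = 7.8582
circle(B,8.00) ∩ circle(D,3.00): a=7.4286, h=2.9691
  candidates: C₊=(5.8923,2.9981) cross=23.332; C₋=(5.2536,-2.9057) cross=-23.332
  mode + wants cross > 0 → take C=(5.8923,2.9981) (cross=23.332)
ex = (C−B)/|BC| = (0.9631,0.2691); ey = (-0.2691,0.9631)
P = B + 3.27·ex + 2.75·ey = (0.5967,4.3738)

0.60 4.37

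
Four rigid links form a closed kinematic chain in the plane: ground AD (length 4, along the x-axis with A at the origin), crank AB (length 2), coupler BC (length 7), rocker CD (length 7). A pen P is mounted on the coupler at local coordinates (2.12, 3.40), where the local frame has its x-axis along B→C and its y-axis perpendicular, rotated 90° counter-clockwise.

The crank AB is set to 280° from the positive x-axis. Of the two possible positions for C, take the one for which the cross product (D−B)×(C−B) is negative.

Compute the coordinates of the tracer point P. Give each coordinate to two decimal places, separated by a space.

4.24 -1.03

A=(0,0), D=(4.00,0)
B = A + 2.00·(cos280°, sin280°) = (0.3473, -1.9696)
|BD| = 4.1499
circle(B,7.00) ∩ circle(D,7.00): a=2.0749, h=6.6854
  candidates: C₊=(-0.9994,4.8996) cross=27.744; C₋=(5.3467,-6.8692) cross=-27.744
  mode - wants cross < 0 → take C=(5.3467,-6.8692) (cross=-27.744)
ex = (C−B)/|BC| = (0.7142,-0.6999); ey = (0.6999,0.7142)
P = B + 2.12·ex + 3.40·ey = (4.2412,-1.0252)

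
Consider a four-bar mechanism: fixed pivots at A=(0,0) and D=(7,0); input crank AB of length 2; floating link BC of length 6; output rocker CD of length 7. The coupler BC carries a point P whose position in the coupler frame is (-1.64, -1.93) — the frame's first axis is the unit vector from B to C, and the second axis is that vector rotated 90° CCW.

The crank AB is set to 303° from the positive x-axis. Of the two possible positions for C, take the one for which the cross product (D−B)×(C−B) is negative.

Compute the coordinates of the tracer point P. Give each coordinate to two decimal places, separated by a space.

A=(0,0), D=(7.00,0)
B = A + 2.00·(cos303°, sin303°) = (1.0893, -1.6773)
|BD| = 6.1441
circle(B,6.00) ∩ circle(D,7.00): a=2.0141, h=5.6518
  candidates: C₊=(1.4840,4.3097) cross=34.726; C₋=(4.5699,-6.5646) cross=-34.726
  mode - wants cross < 0 → take C=(4.5699,-6.5646) (cross=-34.726)
ex = (C−B)/|BC| = (0.5801,-0.8145); ey = (0.8145,0.5801)
P = B + -1.64·ex + -1.93·ey = (-1.4342,-1.4611)

-1.43 -1.46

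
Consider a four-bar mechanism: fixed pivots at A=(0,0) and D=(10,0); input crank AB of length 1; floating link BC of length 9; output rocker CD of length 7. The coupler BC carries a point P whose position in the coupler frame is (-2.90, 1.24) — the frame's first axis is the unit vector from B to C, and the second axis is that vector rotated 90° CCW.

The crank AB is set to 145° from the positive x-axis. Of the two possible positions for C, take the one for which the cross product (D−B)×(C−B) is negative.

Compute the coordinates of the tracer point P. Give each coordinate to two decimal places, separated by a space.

-2.09 3.46

A=(0,0), D=(10.00,0)
B = A + 1.00·(cos145°, sin145°) = (-0.8192, 0.5736)
|BD| = 10.8343
circle(B,9.00) ∩ circle(D,7.00): a=6.8940, h=5.7856
  candidates: C₊=(6.3714,5.9861) cross=62.683; C₋=(5.7588,-5.5689) cross=-62.683
  mode - wants cross < 0 → take C=(5.7588,-5.5689) (cross=-62.683)
ex = (C−B)/|BC| = (0.7309,-0.6825); ey = (0.6825,0.7309)
P = B + -2.90·ex + 1.24·ey = (-2.0924,3.4591)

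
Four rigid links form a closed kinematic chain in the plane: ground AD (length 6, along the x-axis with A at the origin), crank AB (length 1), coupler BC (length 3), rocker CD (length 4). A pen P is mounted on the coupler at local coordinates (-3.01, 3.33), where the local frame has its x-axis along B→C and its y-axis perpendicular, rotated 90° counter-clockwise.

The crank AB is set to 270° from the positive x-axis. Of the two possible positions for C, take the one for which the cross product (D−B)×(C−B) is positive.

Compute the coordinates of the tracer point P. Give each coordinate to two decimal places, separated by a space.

A=(0,0), D=(6.00,0)
B = A + 1.00·(cos270°, sin270°) = (-0.0000, -1.0000)
|BD| = 6.0828
circle(B,3.00) ∩ circle(D,4.00): a=2.4660, h=1.7085
  candidates: C₊=(2.1516,1.0906) cross=10.392; C₋=(2.7133,-2.2798) cross=-10.392
  mode + wants cross > 0 → take C=(2.1516,1.0906) (cross=10.392)
ex = (C−B)/|BC| = (0.7172,0.6969); ey = (-0.6969,0.7172)
P = B + -3.01·ex + 3.33·ey = (-4.4793,-0.7094)

-4.48 -0.71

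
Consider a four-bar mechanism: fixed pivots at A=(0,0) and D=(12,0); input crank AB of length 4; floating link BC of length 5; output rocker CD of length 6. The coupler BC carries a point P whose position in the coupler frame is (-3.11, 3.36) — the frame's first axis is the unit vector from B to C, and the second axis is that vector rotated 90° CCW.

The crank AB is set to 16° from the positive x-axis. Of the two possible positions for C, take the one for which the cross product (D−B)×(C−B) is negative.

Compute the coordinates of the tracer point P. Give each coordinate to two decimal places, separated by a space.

A=(0,0), D=(12.00,0)
B = A + 4.00·(cos16°, sin16°) = (3.8450, 1.1025)
|BD| = 8.2291
circle(B,5.00) ∩ circle(D,6.00): a=3.4462, h=3.6226
  candidates: C₊=(7.7456,4.2308) cross=29.811; C₋=(6.7748,-2.9492) cross=-29.811
  mode - wants cross < 0 → take C=(6.7748,-2.9492) (cross=-29.811)
ex = (C−B)/|BC| = (0.5860,-0.8103); ey = (0.8103,0.5860)
P = B + -3.11·ex + 3.36·ey = (4.7455,5.5915)

4.75 5.59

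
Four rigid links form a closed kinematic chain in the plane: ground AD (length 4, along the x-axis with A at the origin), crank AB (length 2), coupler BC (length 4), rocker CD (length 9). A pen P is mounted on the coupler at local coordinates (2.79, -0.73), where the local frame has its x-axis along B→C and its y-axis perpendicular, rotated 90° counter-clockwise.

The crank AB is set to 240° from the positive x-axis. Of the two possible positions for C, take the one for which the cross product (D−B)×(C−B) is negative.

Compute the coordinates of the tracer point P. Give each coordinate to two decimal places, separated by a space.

A=(0,0), D=(4.00,0)
B = A + 2.00·(cos240°, sin240°) = (-1.0000, -1.7321)
|BD| = 5.2915
circle(B,4.00) ∩ circle(D,9.00): a=-3.4962, h=1.9434
  candidates: C₊=(-4.9397,-1.0401) cross=10.283; C₋=(-3.6674,-4.7128) cross=-10.283
  mode - wants cross < 0 → take C=(-3.6674,-4.7128) (cross=-10.283)
ex = (C−B)/|BC| = (-0.6669,-0.7452); ey = (0.7452,-0.6669)
P = B + 2.79·ex + -0.73·ey = (-3.4045,-3.3243)

-3.40 -3.32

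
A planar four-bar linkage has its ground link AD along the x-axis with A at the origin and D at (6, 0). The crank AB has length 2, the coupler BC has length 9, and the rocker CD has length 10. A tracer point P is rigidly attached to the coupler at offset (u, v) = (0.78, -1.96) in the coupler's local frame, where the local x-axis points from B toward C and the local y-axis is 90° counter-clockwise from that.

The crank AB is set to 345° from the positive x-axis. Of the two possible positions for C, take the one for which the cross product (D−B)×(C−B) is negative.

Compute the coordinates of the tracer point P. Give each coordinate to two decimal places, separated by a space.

A=(0,0), D=(6.00,0)
B = A + 2.00·(cos345°, sin345°) = (1.9319, -0.5176)
|BD| = 4.1009
circle(B,9.00) ∩ circle(D,10.00): a=-0.2661, h=8.9961
  candidates: C₊=(0.5324,8.3729) cross=36.892; C₋=(2.8034,-9.4753) cross=-36.892
  mode - wants cross < 0 → take C=(2.8034,-9.4753) (cross=-36.892)
ex = (C−B)/|BC| = (0.0968,-0.9953); ey = (0.9953,0.0968)
P = B + 0.78·ex + -1.96·ey = (0.0566,-1.4838)

0.06 -1.48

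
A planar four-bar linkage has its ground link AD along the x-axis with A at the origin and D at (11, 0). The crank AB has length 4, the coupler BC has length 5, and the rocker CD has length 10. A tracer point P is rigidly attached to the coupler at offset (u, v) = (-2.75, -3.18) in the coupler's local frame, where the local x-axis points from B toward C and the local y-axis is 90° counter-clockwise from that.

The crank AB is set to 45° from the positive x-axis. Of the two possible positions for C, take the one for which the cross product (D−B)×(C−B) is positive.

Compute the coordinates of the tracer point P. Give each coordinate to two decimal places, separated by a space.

A=(0,0), D=(11.00,0)
B = A + 4.00·(cos45°, sin45°) = (2.8284, 2.8284)
|BD| = 8.6472
circle(B,5.00) ∩ circle(D,10.00): a=-0.0130, h=5.0000
  candidates: C₊=(4.4516,7.5576) cross=43.236; C₋=(1.1807,-1.8923) cross=-43.236
  mode + wants cross > 0 → take C=(4.4516,7.5576) (cross=43.236)
ex = (C−B)/|BC| = (0.3246,0.9458); ey = (-0.9458,0.3246)
P = B + -2.75·ex + -3.18·ey = (4.9435,-0.8050)

4.94 -0.80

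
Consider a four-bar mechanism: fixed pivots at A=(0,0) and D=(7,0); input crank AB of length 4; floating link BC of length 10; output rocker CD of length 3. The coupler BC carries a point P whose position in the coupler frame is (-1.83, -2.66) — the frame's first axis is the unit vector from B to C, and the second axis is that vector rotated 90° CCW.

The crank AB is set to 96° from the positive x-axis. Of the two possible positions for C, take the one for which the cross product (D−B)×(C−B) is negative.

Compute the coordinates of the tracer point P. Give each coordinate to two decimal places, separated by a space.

-3.58 3.35

A=(0,0), D=(7.00,0)
B = A + 4.00·(cos96°, sin96°) = (-0.4181, 3.9781)
|BD| = 8.4175
circle(B,10.00) ∩ circle(D,3.00): a=9.6142, h=2.7510
  candidates: C₊=(9.3547,1.8588) cross=23.156; C₋=(6.7545,-2.9899) cross=-23.156
  mode - wants cross < 0 → take C=(6.7545,-2.9899) (cross=-23.156)
ex = (C−B)/|BC| = (0.7173,-0.6968); ey = (0.6968,0.7173)
P = B + -1.83·ex + -2.66·ey = (-3.5842,3.3453)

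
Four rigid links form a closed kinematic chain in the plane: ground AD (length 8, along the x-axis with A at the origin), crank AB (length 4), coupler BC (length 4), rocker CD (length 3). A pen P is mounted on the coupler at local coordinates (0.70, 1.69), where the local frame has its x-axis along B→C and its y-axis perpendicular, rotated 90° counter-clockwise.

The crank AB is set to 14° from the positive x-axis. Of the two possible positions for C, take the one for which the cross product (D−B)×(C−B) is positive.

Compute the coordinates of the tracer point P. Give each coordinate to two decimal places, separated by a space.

3.66 2.78

A=(0,0), D=(8.00,0)
B = A + 4.00·(cos14°, sin14°) = (3.8812, 0.9677)
|BD| = 4.2310
circle(B,4.00) ∩ circle(D,3.00): a=2.9427, h=2.7093
  candidates: C₊=(7.3656,2.9321) cross=11.463; C₋=(6.1262,-2.3429) cross=-11.463
  mode + wants cross > 0 → take C=(7.3656,2.9321) (cross=11.463)
ex = (C−B)/|BC| = (0.8711,0.4911); ey = (-0.4911,0.8711)
P = B + 0.70·ex + 1.69·ey = (3.6610,2.7836)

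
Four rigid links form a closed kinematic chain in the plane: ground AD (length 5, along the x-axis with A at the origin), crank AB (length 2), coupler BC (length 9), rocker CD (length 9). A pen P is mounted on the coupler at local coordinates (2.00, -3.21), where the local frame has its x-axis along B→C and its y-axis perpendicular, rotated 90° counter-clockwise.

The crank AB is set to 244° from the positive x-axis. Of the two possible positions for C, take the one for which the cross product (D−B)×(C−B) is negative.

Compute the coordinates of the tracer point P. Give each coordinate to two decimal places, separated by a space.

-2.24 -5.33

A=(0,0), D=(5.00,0)
B = A + 2.00·(cos244°, sin244°) = (-0.8767, -1.7976)
|BD| = 6.1455
circle(B,9.00) ∩ circle(D,9.00): a=3.0728, h=8.4592
  candidates: C₊=(-0.4127,7.1904) cross=51.986; C₋=(4.5360,-8.9880) cross=-51.986
  mode - wants cross < 0 → take C=(4.5360,-8.9880) (cross=-51.986)
ex = (C−B)/|BC| = (0.6014,-0.7989); ey = (0.7989,0.6014)
P = B + 2.00·ex + -3.21·ey = (-2.2385,-5.3260)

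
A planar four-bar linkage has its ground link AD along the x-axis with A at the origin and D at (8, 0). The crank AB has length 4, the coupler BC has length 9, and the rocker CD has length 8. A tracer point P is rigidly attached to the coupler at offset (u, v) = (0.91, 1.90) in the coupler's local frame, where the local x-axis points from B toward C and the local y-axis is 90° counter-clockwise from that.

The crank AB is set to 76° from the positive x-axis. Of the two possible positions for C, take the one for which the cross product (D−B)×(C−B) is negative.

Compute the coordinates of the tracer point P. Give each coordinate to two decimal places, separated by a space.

A=(0,0), D=(8.00,0)
B = A + 4.00·(cos76°, sin76°) = (0.9677, 3.8812)
|BD| = 8.0322
circle(B,9.00) ∩ circle(D,8.00): a=5.0744, h=7.4331
  candidates: C₊=(9.0020,7.9370) cross=59.704; C₋=(1.8187,-5.0785) cross=-59.704
  mode - wants cross < 0 → take C=(1.8187,-5.0785) (cross=-59.704)
ex = (C−B)/|BC| = (0.0946,-0.9955); ey = (0.9955,0.0946)
P = B + 0.91·ex + 1.90·ey = (2.9452,3.1549)

2.95 3.15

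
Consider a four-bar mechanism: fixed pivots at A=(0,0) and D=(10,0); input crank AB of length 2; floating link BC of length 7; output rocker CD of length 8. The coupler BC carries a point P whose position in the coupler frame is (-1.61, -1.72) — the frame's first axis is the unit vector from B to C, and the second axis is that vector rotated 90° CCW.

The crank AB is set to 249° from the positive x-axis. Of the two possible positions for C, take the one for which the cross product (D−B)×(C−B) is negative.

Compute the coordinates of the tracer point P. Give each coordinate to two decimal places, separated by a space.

-3.04 -2.26

A=(0,0), D=(10.00,0)
B = A + 2.00·(cos249°, sin249°) = (-0.7167, -1.8672)
|BD| = 10.8782
circle(B,7.00) ∩ circle(D,8.00): a=4.7496, h=5.1421
  candidates: C₊=(3.0798,4.0138) cross=55.936; C₋=(4.8450,-6.1177) cross=-55.936
  mode - wants cross < 0 → take C=(4.8450,-6.1177) (cross=-55.936)
ex = (C−B)/|BC| = (0.7945,-0.6072); ey = (0.6072,0.7945)
P = B + -1.61·ex + -1.72·ey = (-3.0404,-2.2561)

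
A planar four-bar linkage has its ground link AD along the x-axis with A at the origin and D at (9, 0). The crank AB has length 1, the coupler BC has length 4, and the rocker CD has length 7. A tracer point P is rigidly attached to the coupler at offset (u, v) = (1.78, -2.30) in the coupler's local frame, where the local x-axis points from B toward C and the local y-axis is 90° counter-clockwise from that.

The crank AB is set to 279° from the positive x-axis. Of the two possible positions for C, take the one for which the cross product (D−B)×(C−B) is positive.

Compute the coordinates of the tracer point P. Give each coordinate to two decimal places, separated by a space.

3.06 -0.80

A=(0,0), D=(9.00,0)
B = A + 1.00·(cos279°, sin279°) = (0.1564, -0.9877)
|BD| = 8.8985
circle(B,4.00) ∩ circle(D,7.00): a=2.5950, h=3.0440
  candidates: C₊=(2.3976,2.3255) cross=27.087; C₋=(3.0733,-3.7248) cross=-27.087
  mode + wants cross > 0 → take C=(2.3976,2.3255) (cross=27.087)
ex = (C−B)/|BC| = (0.5603,0.8283); ey = (-0.8283,0.5603)
P = B + 1.78·ex + -2.30·ey = (3.0588,-0.8020)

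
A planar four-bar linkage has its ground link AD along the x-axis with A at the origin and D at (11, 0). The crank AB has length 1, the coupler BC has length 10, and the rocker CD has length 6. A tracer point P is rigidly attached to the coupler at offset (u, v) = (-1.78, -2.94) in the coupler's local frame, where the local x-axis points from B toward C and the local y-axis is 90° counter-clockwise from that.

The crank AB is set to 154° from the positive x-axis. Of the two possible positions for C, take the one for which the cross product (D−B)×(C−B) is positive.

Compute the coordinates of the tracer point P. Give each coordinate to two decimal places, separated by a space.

A=(0,0), D=(11.00,0)
B = A + 1.00·(cos154°, sin154°) = (-0.8988, 0.4384)
|BD| = 11.9069
circle(B,10.00) ∩ circle(D,6.00): a=8.6410, h=5.0333
  candidates: C₊=(7.9216,5.1501) cross=59.931; C₋=(7.5510,-4.9096) cross=-59.931
  mode + wants cross > 0 → take C=(7.9216,5.1501) (cross=59.931)
ex = (C−B)/|BC| = (0.8820,0.4712); ey = (-0.4712,0.8820)
P = B + -1.78·ex + -2.94·ey = (-1.0836,-2.9935)

-1.08 -2.99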